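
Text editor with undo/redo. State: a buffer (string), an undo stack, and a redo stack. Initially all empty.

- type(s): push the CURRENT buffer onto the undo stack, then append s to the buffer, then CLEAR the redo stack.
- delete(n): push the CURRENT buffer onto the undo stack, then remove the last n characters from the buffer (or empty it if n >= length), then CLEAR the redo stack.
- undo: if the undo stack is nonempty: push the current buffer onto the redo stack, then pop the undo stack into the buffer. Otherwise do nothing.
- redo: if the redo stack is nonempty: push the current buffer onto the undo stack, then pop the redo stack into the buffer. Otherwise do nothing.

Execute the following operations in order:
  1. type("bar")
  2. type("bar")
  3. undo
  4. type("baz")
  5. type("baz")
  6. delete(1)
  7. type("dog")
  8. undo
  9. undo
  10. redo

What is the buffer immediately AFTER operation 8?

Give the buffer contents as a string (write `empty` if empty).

After op 1 (type): buf='bar' undo_depth=1 redo_depth=0
After op 2 (type): buf='barbar' undo_depth=2 redo_depth=0
After op 3 (undo): buf='bar' undo_depth=1 redo_depth=1
After op 4 (type): buf='barbaz' undo_depth=2 redo_depth=0
After op 5 (type): buf='barbazbaz' undo_depth=3 redo_depth=0
After op 6 (delete): buf='barbazba' undo_depth=4 redo_depth=0
After op 7 (type): buf='barbazbadog' undo_depth=5 redo_depth=0
After op 8 (undo): buf='barbazba' undo_depth=4 redo_depth=1

Answer: barbazba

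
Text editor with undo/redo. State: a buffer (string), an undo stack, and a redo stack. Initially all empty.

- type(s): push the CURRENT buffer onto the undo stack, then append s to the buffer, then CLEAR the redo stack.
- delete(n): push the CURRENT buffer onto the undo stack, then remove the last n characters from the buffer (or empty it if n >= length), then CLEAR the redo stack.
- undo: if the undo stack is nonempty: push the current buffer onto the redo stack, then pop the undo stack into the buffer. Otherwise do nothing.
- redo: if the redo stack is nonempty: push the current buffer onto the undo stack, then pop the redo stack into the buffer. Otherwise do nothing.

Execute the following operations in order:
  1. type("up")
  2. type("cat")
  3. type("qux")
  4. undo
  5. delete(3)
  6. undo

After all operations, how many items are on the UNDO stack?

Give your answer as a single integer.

After op 1 (type): buf='up' undo_depth=1 redo_depth=0
After op 2 (type): buf='upcat' undo_depth=2 redo_depth=0
After op 3 (type): buf='upcatqux' undo_depth=3 redo_depth=0
After op 4 (undo): buf='upcat' undo_depth=2 redo_depth=1
After op 5 (delete): buf='up' undo_depth=3 redo_depth=0
After op 6 (undo): buf='upcat' undo_depth=2 redo_depth=1

Answer: 2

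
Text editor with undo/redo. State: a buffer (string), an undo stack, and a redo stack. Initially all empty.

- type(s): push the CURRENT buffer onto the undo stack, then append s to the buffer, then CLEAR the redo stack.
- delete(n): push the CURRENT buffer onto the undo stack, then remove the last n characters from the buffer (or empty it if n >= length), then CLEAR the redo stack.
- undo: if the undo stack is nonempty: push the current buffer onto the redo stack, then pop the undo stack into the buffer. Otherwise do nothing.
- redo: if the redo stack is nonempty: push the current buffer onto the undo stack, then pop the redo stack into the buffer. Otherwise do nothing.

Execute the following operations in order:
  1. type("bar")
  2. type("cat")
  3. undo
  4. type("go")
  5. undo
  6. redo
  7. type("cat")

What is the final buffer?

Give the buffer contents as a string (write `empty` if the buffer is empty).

Answer: bargocat

Derivation:
After op 1 (type): buf='bar' undo_depth=1 redo_depth=0
After op 2 (type): buf='barcat' undo_depth=2 redo_depth=0
After op 3 (undo): buf='bar' undo_depth=1 redo_depth=1
After op 4 (type): buf='bargo' undo_depth=2 redo_depth=0
After op 5 (undo): buf='bar' undo_depth=1 redo_depth=1
After op 6 (redo): buf='bargo' undo_depth=2 redo_depth=0
After op 7 (type): buf='bargocat' undo_depth=3 redo_depth=0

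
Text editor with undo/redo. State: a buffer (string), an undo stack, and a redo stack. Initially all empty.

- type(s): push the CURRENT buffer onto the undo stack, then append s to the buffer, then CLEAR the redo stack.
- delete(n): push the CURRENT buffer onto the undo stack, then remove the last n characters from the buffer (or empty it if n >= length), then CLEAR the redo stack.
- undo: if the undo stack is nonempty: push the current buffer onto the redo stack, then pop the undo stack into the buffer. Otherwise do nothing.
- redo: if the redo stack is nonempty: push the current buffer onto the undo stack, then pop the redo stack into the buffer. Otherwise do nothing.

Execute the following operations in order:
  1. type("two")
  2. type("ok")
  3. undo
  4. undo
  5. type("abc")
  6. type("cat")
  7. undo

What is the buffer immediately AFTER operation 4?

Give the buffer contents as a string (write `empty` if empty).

Answer: empty

Derivation:
After op 1 (type): buf='two' undo_depth=1 redo_depth=0
After op 2 (type): buf='twook' undo_depth=2 redo_depth=0
After op 3 (undo): buf='two' undo_depth=1 redo_depth=1
After op 4 (undo): buf='(empty)' undo_depth=0 redo_depth=2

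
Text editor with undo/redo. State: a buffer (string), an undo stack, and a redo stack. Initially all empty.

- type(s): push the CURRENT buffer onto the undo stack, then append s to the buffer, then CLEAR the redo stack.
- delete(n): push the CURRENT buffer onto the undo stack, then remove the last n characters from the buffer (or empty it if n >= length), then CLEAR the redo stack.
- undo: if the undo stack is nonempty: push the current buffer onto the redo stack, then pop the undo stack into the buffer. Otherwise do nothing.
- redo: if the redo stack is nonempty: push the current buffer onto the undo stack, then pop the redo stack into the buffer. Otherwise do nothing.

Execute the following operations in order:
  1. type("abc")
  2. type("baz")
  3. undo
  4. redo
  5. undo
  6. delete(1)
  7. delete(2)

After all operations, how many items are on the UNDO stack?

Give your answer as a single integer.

After op 1 (type): buf='abc' undo_depth=1 redo_depth=0
After op 2 (type): buf='abcbaz' undo_depth=2 redo_depth=0
After op 3 (undo): buf='abc' undo_depth=1 redo_depth=1
After op 4 (redo): buf='abcbaz' undo_depth=2 redo_depth=0
After op 5 (undo): buf='abc' undo_depth=1 redo_depth=1
After op 6 (delete): buf='ab' undo_depth=2 redo_depth=0
After op 7 (delete): buf='(empty)' undo_depth=3 redo_depth=0

Answer: 3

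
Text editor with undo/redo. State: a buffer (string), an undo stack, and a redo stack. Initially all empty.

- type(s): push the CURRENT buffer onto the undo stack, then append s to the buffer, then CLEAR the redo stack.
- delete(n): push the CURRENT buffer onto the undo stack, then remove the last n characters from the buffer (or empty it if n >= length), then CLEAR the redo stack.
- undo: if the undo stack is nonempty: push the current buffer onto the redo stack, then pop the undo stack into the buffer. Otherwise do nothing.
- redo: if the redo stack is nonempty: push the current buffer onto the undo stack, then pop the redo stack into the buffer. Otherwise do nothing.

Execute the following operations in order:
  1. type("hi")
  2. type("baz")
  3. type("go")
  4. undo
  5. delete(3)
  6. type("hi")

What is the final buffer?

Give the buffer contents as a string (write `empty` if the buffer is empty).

After op 1 (type): buf='hi' undo_depth=1 redo_depth=0
After op 2 (type): buf='hibaz' undo_depth=2 redo_depth=0
After op 3 (type): buf='hibazgo' undo_depth=3 redo_depth=0
After op 4 (undo): buf='hibaz' undo_depth=2 redo_depth=1
After op 5 (delete): buf='hi' undo_depth=3 redo_depth=0
After op 6 (type): buf='hihi' undo_depth=4 redo_depth=0

Answer: hihi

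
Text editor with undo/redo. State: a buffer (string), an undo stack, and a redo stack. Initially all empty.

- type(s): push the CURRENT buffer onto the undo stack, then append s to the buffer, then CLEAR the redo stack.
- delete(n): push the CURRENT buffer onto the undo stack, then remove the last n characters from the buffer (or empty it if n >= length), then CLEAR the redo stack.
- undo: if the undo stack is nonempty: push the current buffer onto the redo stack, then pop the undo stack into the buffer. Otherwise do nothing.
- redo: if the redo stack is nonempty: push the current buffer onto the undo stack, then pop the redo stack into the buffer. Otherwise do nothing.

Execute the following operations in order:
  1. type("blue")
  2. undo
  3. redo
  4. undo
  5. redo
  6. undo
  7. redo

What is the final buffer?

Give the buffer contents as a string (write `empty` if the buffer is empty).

Answer: blue

Derivation:
After op 1 (type): buf='blue' undo_depth=1 redo_depth=0
After op 2 (undo): buf='(empty)' undo_depth=0 redo_depth=1
After op 3 (redo): buf='blue' undo_depth=1 redo_depth=0
After op 4 (undo): buf='(empty)' undo_depth=0 redo_depth=1
After op 5 (redo): buf='blue' undo_depth=1 redo_depth=0
After op 6 (undo): buf='(empty)' undo_depth=0 redo_depth=1
After op 7 (redo): buf='blue' undo_depth=1 redo_depth=0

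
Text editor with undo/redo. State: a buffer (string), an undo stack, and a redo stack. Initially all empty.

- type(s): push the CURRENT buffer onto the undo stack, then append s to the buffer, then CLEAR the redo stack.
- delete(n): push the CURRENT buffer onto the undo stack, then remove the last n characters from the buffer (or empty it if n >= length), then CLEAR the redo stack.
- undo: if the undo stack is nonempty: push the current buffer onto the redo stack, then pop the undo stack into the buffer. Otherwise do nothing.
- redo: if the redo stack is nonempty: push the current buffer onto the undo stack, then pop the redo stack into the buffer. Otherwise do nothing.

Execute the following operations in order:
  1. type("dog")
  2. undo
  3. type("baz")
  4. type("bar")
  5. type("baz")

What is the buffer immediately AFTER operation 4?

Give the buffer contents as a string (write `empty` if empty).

After op 1 (type): buf='dog' undo_depth=1 redo_depth=0
After op 2 (undo): buf='(empty)' undo_depth=0 redo_depth=1
After op 3 (type): buf='baz' undo_depth=1 redo_depth=0
After op 4 (type): buf='bazbar' undo_depth=2 redo_depth=0

Answer: bazbar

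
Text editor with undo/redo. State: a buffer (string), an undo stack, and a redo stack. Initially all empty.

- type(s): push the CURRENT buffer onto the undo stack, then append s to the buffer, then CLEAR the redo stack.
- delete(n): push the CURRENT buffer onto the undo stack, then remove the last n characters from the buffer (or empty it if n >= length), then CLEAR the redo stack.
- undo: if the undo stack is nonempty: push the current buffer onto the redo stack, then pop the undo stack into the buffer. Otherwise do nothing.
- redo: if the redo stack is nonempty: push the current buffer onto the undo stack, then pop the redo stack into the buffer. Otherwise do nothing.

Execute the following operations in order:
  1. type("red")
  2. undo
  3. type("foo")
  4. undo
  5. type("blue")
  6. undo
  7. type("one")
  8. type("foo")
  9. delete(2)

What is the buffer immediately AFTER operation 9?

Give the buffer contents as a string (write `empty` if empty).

Answer: onef

Derivation:
After op 1 (type): buf='red' undo_depth=1 redo_depth=0
After op 2 (undo): buf='(empty)' undo_depth=0 redo_depth=1
After op 3 (type): buf='foo' undo_depth=1 redo_depth=0
After op 4 (undo): buf='(empty)' undo_depth=0 redo_depth=1
After op 5 (type): buf='blue' undo_depth=1 redo_depth=0
After op 6 (undo): buf='(empty)' undo_depth=0 redo_depth=1
After op 7 (type): buf='one' undo_depth=1 redo_depth=0
After op 8 (type): buf='onefoo' undo_depth=2 redo_depth=0
After op 9 (delete): buf='onef' undo_depth=3 redo_depth=0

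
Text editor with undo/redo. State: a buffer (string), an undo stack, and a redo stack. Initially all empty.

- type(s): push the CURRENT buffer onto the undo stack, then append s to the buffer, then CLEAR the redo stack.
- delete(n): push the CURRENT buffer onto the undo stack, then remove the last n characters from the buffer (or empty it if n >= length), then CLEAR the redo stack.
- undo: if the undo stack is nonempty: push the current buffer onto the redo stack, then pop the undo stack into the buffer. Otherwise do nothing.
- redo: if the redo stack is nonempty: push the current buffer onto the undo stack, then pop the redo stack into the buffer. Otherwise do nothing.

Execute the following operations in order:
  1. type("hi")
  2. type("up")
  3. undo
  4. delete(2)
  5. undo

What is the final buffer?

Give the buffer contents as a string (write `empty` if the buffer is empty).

After op 1 (type): buf='hi' undo_depth=1 redo_depth=0
After op 2 (type): buf='hiup' undo_depth=2 redo_depth=0
After op 3 (undo): buf='hi' undo_depth=1 redo_depth=1
After op 4 (delete): buf='(empty)' undo_depth=2 redo_depth=0
After op 5 (undo): buf='hi' undo_depth=1 redo_depth=1

Answer: hi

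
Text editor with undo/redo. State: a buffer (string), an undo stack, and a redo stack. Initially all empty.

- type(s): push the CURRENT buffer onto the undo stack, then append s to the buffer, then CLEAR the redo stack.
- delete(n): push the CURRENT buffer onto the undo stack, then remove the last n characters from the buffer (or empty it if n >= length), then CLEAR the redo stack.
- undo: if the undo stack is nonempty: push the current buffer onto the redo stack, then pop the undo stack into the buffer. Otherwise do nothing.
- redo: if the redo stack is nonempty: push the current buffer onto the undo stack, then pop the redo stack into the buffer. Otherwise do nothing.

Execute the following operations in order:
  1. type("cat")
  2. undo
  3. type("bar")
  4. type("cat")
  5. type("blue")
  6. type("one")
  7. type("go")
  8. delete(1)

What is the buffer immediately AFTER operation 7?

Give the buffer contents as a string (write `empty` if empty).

Answer: barcatblueonego

Derivation:
After op 1 (type): buf='cat' undo_depth=1 redo_depth=0
After op 2 (undo): buf='(empty)' undo_depth=0 redo_depth=1
After op 3 (type): buf='bar' undo_depth=1 redo_depth=0
After op 4 (type): buf='barcat' undo_depth=2 redo_depth=0
After op 5 (type): buf='barcatblue' undo_depth=3 redo_depth=0
After op 6 (type): buf='barcatblueone' undo_depth=4 redo_depth=0
After op 7 (type): buf='barcatblueonego' undo_depth=5 redo_depth=0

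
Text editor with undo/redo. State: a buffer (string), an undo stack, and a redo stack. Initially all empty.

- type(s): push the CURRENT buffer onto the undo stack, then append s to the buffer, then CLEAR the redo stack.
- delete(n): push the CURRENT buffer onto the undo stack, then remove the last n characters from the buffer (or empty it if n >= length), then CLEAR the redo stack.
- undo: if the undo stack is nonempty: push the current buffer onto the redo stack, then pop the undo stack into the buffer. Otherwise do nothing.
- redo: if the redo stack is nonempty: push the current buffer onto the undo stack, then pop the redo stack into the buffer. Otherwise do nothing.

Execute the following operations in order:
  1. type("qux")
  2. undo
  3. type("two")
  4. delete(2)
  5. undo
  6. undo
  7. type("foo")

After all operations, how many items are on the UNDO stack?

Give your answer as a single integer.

After op 1 (type): buf='qux' undo_depth=1 redo_depth=0
After op 2 (undo): buf='(empty)' undo_depth=0 redo_depth=1
After op 3 (type): buf='two' undo_depth=1 redo_depth=0
After op 4 (delete): buf='t' undo_depth=2 redo_depth=0
After op 5 (undo): buf='two' undo_depth=1 redo_depth=1
After op 6 (undo): buf='(empty)' undo_depth=0 redo_depth=2
After op 7 (type): buf='foo' undo_depth=1 redo_depth=0

Answer: 1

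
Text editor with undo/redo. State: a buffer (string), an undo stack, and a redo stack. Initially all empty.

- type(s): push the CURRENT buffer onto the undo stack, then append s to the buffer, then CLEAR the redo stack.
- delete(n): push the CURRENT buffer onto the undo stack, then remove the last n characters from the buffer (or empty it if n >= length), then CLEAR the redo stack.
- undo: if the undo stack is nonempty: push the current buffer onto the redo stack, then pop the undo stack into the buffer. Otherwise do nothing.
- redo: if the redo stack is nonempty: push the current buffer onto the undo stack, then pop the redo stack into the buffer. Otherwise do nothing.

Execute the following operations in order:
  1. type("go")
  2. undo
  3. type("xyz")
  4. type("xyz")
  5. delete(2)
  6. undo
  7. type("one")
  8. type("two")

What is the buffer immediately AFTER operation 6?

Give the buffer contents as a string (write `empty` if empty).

After op 1 (type): buf='go' undo_depth=1 redo_depth=0
After op 2 (undo): buf='(empty)' undo_depth=0 redo_depth=1
After op 3 (type): buf='xyz' undo_depth=1 redo_depth=0
After op 4 (type): buf='xyzxyz' undo_depth=2 redo_depth=0
After op 5 (delete): buf='xyzx' undo_depth=3 redo_depth=0
After op 6 (undo): buf='xyzxyz' undo_depth=2 redo_depth=1

Answer: xyzxyz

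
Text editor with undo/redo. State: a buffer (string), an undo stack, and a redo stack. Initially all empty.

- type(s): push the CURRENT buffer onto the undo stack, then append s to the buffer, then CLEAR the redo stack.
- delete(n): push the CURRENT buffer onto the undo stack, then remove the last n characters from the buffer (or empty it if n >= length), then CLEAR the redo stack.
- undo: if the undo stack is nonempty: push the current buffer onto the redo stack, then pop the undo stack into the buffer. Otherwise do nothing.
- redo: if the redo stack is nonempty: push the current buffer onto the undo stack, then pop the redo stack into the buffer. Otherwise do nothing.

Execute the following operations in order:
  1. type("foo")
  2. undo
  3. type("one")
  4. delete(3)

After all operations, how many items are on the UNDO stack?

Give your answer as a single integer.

Answer: 2

Derivation:
After op 1 (type): buf='foo' undo_depth=1 redo_depth=0
After op 2 (undo): buf='(empty)' undo_depth=0 redo_depth=1
After op 3 (type): buf='one' undo_depth=1 redo_depth=0
After op 4 (delete): buf='(empty)' undo_depth=2 redo_depth=0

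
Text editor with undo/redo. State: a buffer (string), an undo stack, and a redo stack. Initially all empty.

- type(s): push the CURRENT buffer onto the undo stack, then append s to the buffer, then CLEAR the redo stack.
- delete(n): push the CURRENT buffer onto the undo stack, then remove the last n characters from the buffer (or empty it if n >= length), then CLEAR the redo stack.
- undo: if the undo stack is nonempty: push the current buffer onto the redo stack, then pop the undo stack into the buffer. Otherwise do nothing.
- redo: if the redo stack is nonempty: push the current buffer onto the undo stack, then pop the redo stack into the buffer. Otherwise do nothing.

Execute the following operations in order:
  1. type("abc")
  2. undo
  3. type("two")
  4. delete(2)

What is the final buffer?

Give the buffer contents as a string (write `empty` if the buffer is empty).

Answer: t

Derivation:
After op 1 (type): buf='abc' undo_depth=1 redo_depth=0
After op 2 (undo): buf='(empty)' undo_depth=0 redo_depth=1
After op 3 (type): buf='two' undo_depth=1 redo_depth=0
After op 4 (delete): buf='t' undo_depth=2 redo_depth=0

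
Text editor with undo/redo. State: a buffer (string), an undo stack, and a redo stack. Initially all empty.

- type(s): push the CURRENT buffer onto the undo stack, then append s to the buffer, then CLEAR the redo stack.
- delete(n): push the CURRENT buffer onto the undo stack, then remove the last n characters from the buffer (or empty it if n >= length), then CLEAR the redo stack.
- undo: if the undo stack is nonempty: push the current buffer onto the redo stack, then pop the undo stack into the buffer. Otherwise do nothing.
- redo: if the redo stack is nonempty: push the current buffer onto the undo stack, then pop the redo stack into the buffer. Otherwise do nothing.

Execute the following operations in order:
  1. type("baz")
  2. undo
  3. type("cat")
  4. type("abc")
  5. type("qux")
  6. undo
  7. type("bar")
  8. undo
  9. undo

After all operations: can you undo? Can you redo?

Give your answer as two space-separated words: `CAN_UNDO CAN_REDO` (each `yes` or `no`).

Answer: yes yes

Derivation:
After op 1 (type): buf='baz' undo_depth=1 redo_depth=0
After op 2 (undo): buf='(empty)' undo_depth=0 redo_depth=1
After op 3 (type): buf='cat' undo_depth=1 redo_depth=0
After op 4 (type): buf='catabc' undo_depth=2 redo_depth=0
After op 5 (type): buf='catabcqux' undo_depth=3 redo_depth=0
After op 6 (undo): buf='catabc' undo_depth=2 redo_depth=1
After op 7 (type): buf='catabcbar' undo_depth=3 redo_depth=0
After op 8 (undo): buf='catabc' undo_depth=2 redo_depth=1
After op 9 (undo): buf='cat' undo_depth=1 redo_depth=2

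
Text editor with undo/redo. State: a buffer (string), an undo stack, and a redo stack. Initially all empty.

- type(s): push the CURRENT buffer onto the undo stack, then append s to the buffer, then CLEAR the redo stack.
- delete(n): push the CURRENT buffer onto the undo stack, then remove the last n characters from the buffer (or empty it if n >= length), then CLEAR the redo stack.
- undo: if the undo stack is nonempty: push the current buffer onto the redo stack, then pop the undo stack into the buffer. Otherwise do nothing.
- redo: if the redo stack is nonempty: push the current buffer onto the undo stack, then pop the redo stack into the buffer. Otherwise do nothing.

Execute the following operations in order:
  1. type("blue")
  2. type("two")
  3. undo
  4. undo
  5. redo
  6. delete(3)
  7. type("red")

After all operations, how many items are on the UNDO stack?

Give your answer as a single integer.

After op 1 (type): buf='blue' undo_depth=1 redo_depth=0
After op 2 (type): buf='bluetwo' undo_depth=2 redo_depth=0
After op 3 (undo): buf='blue' undo_depth=1 redo_depth=1
After op 4 (undo): buf='(empty)' undo_depth=0 redo_depth=2
After op 5 (redo): buf='blue' undo_depth=1 redo_depth=1
After op 6 (delete): buf='b' undo_depth=2 redo_depth=0
After op 7 (type): buf='bred' undo_depth=3 redo_depth=0

Answer: 3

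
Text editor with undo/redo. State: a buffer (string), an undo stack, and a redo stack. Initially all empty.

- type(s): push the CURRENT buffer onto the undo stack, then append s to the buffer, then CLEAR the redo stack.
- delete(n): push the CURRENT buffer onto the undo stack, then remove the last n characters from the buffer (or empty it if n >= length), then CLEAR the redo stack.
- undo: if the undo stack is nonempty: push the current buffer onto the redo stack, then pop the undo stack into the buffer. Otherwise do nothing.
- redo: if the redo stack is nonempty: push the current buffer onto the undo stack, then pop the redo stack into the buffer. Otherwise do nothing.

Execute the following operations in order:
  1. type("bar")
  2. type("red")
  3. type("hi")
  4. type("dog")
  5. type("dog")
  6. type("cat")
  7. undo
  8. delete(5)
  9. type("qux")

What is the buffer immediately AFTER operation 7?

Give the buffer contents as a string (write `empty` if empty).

After op 1 (type): buf='bar' undo_depth=1 redo_depth=0
After op 2 (type): buf='barred' undo_depth=2 redo_depth=0
After op 3 (type): buf='barredhi' undo_depth=3 redo_depth=0
After op 4 (type): buf='barredhidog' undo_depth=4 redo_depth=0
After op 5 (type): buf='barredhidogdog' undo_depth=5 redo_depth=0
After op 6 (type): buf='barredhidogdogcat' undo_depth=6 redo_depth=0
After op 7 (undo): buf='barredhidogdog' undo_depth=5 redo_depth=1

Answer: barredhidogdog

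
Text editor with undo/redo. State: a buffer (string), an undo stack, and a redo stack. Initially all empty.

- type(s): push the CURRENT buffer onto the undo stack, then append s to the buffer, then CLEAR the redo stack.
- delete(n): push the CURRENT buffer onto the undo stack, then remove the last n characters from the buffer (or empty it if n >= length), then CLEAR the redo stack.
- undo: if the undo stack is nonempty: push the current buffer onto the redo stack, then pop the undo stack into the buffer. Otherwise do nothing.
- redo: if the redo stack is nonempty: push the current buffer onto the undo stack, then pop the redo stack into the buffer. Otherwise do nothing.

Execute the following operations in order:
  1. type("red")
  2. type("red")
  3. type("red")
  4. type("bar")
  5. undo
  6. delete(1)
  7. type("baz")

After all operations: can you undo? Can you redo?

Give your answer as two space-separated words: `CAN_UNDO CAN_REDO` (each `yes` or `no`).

Answer: yes no

Derivation:
After op 1 (type): buf='red' undo_depth=1 redo_depth=0
After op 2 (type): buf='redred' undo_depth=2 redo_depth=0
After op 3 (type): buf='redredred' undo_depth=3 redo_depth=0
After op 4 (type): buf='redredredbar' undo_depth=4 redo_depth=0
After op 5 (undo): buf='redredred' undo_depth=3 redo_depth=1
After op 6 (delete): buf='redredre' undo_depth=4 redo_depth=0
After op 7 (type): buf='redredrebaz' undo_depth=5 redo_depth=0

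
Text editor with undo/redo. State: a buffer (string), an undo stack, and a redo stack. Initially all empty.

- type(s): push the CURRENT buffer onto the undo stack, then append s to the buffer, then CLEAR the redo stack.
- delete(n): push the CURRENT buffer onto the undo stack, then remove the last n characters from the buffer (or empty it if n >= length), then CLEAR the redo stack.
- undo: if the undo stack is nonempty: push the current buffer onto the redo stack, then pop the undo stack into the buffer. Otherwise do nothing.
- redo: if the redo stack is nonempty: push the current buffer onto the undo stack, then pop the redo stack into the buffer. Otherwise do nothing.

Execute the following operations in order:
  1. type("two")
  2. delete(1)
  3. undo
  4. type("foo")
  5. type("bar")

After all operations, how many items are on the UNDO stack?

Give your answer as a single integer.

After op 1 (type): buf='two' undo_depth=1 redo_depth=0
After op 2 (delete): buf='tw' undo_depth=2 redo_depth=0
After op 3 (undo): buf='two' undo_depth=1 redo_depth=1
After op 4 (type): buf='twofoo' undo_depth=2 redo_depth=0
After op 5 (type): buf='twofoobar' undo_depth=3 redo_depth=0

Answer: 3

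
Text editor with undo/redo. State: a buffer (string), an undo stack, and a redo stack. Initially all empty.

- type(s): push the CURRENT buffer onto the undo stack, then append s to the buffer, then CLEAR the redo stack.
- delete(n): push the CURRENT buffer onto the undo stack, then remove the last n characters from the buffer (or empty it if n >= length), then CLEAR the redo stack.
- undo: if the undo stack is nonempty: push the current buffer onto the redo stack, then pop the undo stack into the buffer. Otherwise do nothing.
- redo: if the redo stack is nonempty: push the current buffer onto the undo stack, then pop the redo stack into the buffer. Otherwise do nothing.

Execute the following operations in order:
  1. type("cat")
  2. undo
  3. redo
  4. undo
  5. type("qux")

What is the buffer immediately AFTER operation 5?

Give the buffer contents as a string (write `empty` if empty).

After op 1 (type): buf='cat' undo_depth=1 redo_depth=0
After op 2 (undo): buf='(empty)' undo_depth=0 redo_depth=1
After op 3 (redo): buf='cat' undo_depth=1 redo_depth=0
After op 4 (undo): buf='(empty)' undo_depth=0 redo_depth=1
After op 5 (type): buf='qux' undo_depth=1 redo_depth=0

Answer: qux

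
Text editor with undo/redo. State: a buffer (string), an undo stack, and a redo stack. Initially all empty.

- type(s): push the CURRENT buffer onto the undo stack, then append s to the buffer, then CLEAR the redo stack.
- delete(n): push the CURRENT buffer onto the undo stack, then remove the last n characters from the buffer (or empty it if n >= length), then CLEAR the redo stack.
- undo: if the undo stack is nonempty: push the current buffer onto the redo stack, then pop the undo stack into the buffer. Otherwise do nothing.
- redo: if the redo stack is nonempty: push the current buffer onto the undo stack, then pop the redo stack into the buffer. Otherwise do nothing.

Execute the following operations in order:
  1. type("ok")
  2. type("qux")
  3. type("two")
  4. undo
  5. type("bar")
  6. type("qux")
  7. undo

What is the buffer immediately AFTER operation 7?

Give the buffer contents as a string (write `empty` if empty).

After op 1 (type): buf='ok' undo_depth=1 redo_depth=0
After op 2 (type): buf='okqux' undo_depth=2 redo_depth=0
After op 3 (type): buf='okquxtwo' undo_depth=3 redo_depth=0
After op 4 (undo): buf='okqux' undo_depth=2 redo_depth=1
After op 5 (type): buf='okquxbar' undo_depth=3 redo_depth=0
After op 6 (type): buf='okquxbarqux' undo_depth=4 redo_depth=0
After op 7 (undo): buf='okquxbar' undo_depth=3 redo_depth=1

Answer: okquxbar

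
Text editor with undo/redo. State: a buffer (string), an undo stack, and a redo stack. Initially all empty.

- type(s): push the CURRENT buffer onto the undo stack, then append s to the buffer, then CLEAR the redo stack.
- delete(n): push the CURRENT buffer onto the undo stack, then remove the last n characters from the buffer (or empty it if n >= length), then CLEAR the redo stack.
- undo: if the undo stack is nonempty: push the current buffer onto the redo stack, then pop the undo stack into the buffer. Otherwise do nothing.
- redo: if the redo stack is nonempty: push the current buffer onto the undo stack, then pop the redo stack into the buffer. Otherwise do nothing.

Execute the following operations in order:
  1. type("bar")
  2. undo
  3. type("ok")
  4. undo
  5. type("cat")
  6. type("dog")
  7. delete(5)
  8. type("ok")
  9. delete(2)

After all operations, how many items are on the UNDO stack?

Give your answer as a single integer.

Answer: 5

Derivation:
After op 1 (type): buf='bar' undo_depth=1 redo_depth=0
After op 2 (undo): buf='(empty)' undo_depth=0 redo_depth=1
After op 3 (type): buf='ok' undo_depth=1 redo_depth=0
After op 4 (undo): buf='(empty)' undo_depth=0 redo_depth=1
After op 5 (type): buf='cat' undo_depth=1 redo_depth=0
After op 6 (type): buf='catdog' undo_depth=2 redo_depth=0
After op 7 (delete): buf='c' undo_depth=3 redo_depth=0
After op 8 (type): buf='cok' undo_depth=4 redo_depth=0
After op 9 (delete): buf='c' undo_depth=5 redo_depth=0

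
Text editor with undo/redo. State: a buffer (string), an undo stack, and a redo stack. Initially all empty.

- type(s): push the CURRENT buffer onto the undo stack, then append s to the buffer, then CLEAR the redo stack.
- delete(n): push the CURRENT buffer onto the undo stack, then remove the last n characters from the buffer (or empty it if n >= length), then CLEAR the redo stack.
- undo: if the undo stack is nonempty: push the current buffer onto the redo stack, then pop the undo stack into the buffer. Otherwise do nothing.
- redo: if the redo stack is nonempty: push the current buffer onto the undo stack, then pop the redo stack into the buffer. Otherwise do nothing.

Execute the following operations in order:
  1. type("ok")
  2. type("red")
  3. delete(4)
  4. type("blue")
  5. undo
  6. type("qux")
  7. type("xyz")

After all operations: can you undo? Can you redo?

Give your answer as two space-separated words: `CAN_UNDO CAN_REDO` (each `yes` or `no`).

After op 1 (type): buf='ok' undo_depth=1 redo_depth=0
After op 2 (type): buf='okred' undo_depth=2 redo_depth=0
After op 3 (delete): buf='o' undo_depth=3 redo_depth=0
After op 4 (type): buf='oblue' undo_depth=4 redo_depth=0
After op 5 (undo): buf='o' undo_depth=3 redo_depth=1
After op 6 (type): buf='oqux' undo_depth=4 redo_depth=0
After op 7 (type): buf='oquxxyz' undo_depth=5 redo_depth=0

Answer: yes no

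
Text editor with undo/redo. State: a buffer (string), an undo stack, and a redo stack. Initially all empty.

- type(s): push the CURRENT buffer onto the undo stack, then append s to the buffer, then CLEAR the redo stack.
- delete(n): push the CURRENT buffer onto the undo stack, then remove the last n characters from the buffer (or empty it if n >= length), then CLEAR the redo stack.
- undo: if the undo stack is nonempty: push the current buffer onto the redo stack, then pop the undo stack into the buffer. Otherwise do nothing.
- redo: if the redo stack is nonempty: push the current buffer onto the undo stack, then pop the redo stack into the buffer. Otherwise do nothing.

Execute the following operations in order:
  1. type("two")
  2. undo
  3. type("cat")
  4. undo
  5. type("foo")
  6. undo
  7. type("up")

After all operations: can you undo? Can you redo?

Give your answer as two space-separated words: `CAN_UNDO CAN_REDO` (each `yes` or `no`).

After op 1 (type): buf='two' undo_depth=1 redo_depth=0
After op 2 (undo): buf='(empty)' undo_depth=0 redo_depth=1
After op 3 (type): buf='cat' undo_depth=1 redo_depth=0
After op 4 (undo): buf='(empty)' undo_depth=0 redo_depth=1
After op 5 (type): buf='foo' undo_depth=1 redo_depth=0
After op 6 (undo): buf='(empty)' undo_depth=0 redo_depth=1
After op 7 (type): buf='up' undo_depth=1 redo_depth=0

Answer: yes no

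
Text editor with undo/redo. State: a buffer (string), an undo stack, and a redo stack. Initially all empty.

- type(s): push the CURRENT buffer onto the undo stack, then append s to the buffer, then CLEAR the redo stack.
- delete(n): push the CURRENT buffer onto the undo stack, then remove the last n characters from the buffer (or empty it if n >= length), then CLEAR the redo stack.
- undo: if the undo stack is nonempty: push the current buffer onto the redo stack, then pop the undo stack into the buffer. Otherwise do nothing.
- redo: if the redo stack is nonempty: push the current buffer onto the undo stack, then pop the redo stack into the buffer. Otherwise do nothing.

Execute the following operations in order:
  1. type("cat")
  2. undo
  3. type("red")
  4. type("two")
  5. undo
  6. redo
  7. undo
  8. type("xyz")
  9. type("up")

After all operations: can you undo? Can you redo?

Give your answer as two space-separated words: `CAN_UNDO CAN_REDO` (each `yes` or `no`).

After op 1 (type): buf='cat' undo_depth=1 redo_depth=0
After op 2 (undo): buf='(empty)' undo_depth=0 redo_depth=1
After op 3 (type): buf='red' undo_depth=1 redo_depth=0
After op 4 (type): buf='redtwo' undo_depth=2 redo_depth=0
After op 5 (undo): buf='red' undo_depth=1 redo_depth=1
After op 6 (redo): buf='redtwo' undo_depth=2 redo_depth=0
After op 7 (undo): buf='red' undo_depth=1 redo_depth=1
After op 8 (type): buf='redxyz' undo_depth=2 redo_depth=0
After op 9 (type): buf='redxyzup' undo_depth=3 redo_depth=0

Answer: yes no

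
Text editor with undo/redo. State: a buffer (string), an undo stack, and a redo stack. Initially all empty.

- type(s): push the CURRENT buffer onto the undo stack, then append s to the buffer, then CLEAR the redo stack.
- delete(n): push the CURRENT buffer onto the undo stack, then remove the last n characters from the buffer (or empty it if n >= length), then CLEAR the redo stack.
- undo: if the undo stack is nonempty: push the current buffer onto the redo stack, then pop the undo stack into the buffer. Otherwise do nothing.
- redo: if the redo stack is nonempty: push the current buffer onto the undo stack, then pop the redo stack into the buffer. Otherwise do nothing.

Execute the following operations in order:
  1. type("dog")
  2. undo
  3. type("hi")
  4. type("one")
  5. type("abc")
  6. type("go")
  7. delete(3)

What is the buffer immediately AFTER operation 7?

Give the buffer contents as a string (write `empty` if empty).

After op 1 (type): buf='dog' undo_depth=1 redo_depth=0
After op 2 (undo): buf='(empty)' undo_depth=0 redo_depth=1
After op 3 (type): buf='hi' undo_depth=1 redo_depth=0
After op 4 (type): buf='hione' undo_depth=2 redo_depth=0
After op 5 (type): buf='hioneabc' undo_depth=3 redo_depth=0
After op 6 (type): buf='hioneabcgo' undo_depth=4 redo_depth=0
After op 7 (delete): buf='hioneab' undo_depth=5 redo_depth=0

Answer: hioneab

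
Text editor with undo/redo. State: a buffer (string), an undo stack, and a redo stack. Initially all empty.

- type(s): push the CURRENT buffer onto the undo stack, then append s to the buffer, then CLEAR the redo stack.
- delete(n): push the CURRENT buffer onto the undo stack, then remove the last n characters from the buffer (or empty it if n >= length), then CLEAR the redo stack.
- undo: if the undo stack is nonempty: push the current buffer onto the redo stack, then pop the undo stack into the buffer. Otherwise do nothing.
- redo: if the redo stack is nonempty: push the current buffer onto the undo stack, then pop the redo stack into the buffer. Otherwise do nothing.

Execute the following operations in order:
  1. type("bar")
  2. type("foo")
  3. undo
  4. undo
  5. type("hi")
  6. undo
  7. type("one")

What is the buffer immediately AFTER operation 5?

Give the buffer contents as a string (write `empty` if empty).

After op 1 (type): buf='bar' undo_depth=1 redo_depth=0
After op 2 (type): buf='barfoo' undo_depth=2 redo_depth=0
After op 3 (undo): buf='bar' undo_depth=1 redo_depth=1
After op 4 (undo): buf='(empty)' undo_depth=0 redo_depth=2
After op 5 (type): buf='hi' undo_depth=1 redo_depth=0

Answer: hi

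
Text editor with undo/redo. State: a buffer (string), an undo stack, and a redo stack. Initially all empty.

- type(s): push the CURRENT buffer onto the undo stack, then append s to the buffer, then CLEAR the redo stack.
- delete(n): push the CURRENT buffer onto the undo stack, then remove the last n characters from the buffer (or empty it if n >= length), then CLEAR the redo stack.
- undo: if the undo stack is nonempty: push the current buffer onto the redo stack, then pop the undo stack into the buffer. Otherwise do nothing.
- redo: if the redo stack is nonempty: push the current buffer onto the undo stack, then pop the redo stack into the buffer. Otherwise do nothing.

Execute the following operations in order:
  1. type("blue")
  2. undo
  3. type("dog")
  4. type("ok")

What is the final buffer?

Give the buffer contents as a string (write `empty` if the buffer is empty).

Answer: dogok

Derivation:
After op 1 (type): buf='blue' undo_depth=1 redo_depth=0
After op 2 (undo): buf='(empty)' undo_depth=0 redo_depth=1
After op 3 (type): buf='dog' undo_depth=1 redo_depth=0
After op 4 (type): buf='dogok' undo_depth=2 redo_depth=0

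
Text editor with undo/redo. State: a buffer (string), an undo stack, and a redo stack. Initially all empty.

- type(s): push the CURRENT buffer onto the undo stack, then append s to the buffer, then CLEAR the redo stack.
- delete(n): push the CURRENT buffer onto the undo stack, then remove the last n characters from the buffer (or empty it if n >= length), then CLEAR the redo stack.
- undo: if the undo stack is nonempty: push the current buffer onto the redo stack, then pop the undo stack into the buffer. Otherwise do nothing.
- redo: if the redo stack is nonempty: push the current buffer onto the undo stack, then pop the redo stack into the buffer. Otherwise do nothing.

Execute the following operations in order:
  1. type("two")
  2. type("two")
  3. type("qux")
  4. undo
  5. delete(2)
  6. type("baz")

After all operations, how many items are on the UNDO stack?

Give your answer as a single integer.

After op 1 (type): buf='two' undo_depth=1 redo_depth=0
After op 2 (type): buf='twotwo' undo_depth=2 redo_depth=0
After op 3 (type): buf='twotwoqux' undo_depth=3 redo_depth=0
After op 4 (undo): buf='twotwo' undo_depth=2 redo_depth=1
After op 5 (delete): buf='twot' undo_depth=3 redo_depth=0
After op 6 (type): buf='twotbaz' undo_depth=4 redo_depth=0

Answer: 4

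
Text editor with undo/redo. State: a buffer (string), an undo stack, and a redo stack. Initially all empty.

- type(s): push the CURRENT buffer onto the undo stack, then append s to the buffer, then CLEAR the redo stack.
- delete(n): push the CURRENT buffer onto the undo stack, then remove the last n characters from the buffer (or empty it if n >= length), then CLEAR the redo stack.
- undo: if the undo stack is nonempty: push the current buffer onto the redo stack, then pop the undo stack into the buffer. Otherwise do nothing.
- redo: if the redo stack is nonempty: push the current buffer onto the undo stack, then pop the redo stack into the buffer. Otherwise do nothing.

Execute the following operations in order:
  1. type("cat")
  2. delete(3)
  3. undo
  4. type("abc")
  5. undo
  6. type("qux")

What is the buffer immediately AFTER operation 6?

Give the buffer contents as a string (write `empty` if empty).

Answer: catqux

Derivation:
After op 1 (type): buf='cat' undo_depth=1 redo_depth=0
After op 2 (delete): buf='(empty)' undo_depth=2 redo_depth=0
After op 3 (undo): buf='cat' undo_depth=1 redo_depth=1
After op 4 (type): buf='catabc' undo_depth=2 redo_depth=0
After op 5 (undo): buf='cat' undo_depth=1 redo_depth=1
After op 6 (type): buf='catqux' undo_depth=2 redo_depth=0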